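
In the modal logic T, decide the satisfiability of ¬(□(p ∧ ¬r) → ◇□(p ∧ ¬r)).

1. ¬(□(p ∧ ¬r) → ◇□(p ∧ ¬r)), u
2. □(p ∧ ¬r), u
3. ¬◇□(p ∧ ¬r), u
4. p ∧ ¬r, u
5. p, u
6. ¬r, u
7. ¬□(p ∧ ¬r), u
8. ¬(p ∧ ¬r), v
9. p ∧ ¬r, v
10. p, v
11. ¬r, v
12. ¬□(p ∧ ¬r), v
13. r, v
Accessibility: uRu, uRv, vRv
Branch closes: r and ¬r both at v.
All branches of the tableau close; one closing branch shown above.

Unsatisfiable (every branch closes)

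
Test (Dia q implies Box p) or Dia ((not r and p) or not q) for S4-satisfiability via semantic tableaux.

1. (Dia q implies Box p) or Dia ((not r and p) or not q), w0
2. Dia ((not r and p) or not q), w0   [or-rule on 1 (branches; this branch)]
3. (not r and p) or not q, w1   [Dia-rule on 2: fresh world w1, w0Rw1]
4. not q, w1   [or-rule on 3 (branches; this branch)]
Accessibility: w0Rw0, w0Rw1, w1Rw1

Satisfiable (open branch found)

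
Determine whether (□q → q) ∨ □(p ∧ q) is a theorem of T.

Tableau for the negation ¬((□q → q) ∨ □(p ∧ q)):
1. ¬((□q → q) ∨ □(p ∧ q)), 0
2. ¬(□q → q), 0
3. ¬□(p ∧ q), 0
4. □q, 0
5. ¬q, 0
6. q, 0
Accessibility: 0R0
Branch closes: q and ¬q both at 0.
All branches of the negation close; one closing branch shown above.

Yes, valid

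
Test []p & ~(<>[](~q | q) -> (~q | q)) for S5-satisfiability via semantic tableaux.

1. []p & ~(<>[](~q | q) -> (~q | q)), u
2. []p, u
3. ~(<>[](~q | q) -> (~q | q)), u
4. <>[](~q | q), u
5. ~(~q | q), u
6. q, u
7. ~q, u
Accessibility: uRu
Branch closes: q and ~q both at u.
All branches of the tableau close; one closing branch shown above.

No, unsatisfiable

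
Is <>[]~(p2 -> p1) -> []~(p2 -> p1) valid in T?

Invalid (countermodel exists)

Tableau for the negation ~(<>[]~(p2 -> p1) -> []~(p2 -> p1)):
1. ~(<>[]~(p2 -> p1) -> []~(p2 -> p1)), w0
2. <>[]~(p2 -> p1), w0
3. ~[]~(p2 -> p1), w0
4. []~(p2 -> p1), w1
5. ~(p2 -> p1), w1
6. p2, w1
7. ~p1, w1
8. p2 -> p1, w2
9. p1, w2
Accessibility: w0Rw0, w0Rw1, w0Rw2, w1Rw1, w2Rw2
The negation has an open branch (countermodel exists).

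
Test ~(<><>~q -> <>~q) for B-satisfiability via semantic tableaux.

1. ~(<><>~q -> <>~q), u
2. <><>~q, u
3. ~<>~q, u
4. q, u
5. <>~q, v
6. q, v
7. ~q, w
Accessibility: uRu, uRv, vRu, vRv, vRw, wRv, wRw

Yes, satisfiable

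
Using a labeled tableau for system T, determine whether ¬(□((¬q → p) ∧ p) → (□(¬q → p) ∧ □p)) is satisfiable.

Unsatisfiable (every branch closes)

1. ¬(□((¬q → p) ∧ p) → (□(¬q → p) ∧ □p)), 0
2. □((¬q → p) ∧ p), 0
3. ¬(□(¬q → p) ∧ □p), 0
4. (¬q → p) ∧ p, 0
5. ¬q → p, 0
6. p, 0
7. ¬□(¬q → p), 0
8. ¬(¬q → p), 1
9. ¬q, 1
10. ¬p, 1
11. (¬q → p) ∧ p, 1
12. ¬q → p, 1
13. p, 1
Accessibility: 0R0, 0R1, 1R1
Branch closes: p and ¬p both at 1.
All branches of the tableau close; one closing branch shown above.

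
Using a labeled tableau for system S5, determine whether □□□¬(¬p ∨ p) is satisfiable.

1. □□□¬(¬p ∨ p), u
2. □□¬(¬p ∨ p), u
3. □¬(¬p ∨ p), u
4. ¬(¬p ∨ p), u
5. p, u
6. ¬p, u
Accessibility: uRu
Branch closes: p and ¬p both at u.
All branches of the tableau close; one closing branch shown above.

Unsatisfiable (every branch closes)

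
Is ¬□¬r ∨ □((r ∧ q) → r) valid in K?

Valid

Tableau for the negation ¬(¬□¬r ∨ □((r ∧ q) → r)):
1. ¬(¬□¬r ∨ □((r ∧ q) → r)), u
2. □¬r, u   [¬∨-rule on 1]
3. ¬□((r ∧ q) → r), u   [¬∨-rule on 1]
4. ¬((r ∧ q) → r), v   [¬□-rule on 3: fresh world v, uRv]
5. r ∧ q, v   [¬→-rule on 4]
6. ¬r, v   [¬→-rule on 4]
7. r, v   [∧-rule on 5]
8. q, v   [∧-rule on 5]
Accessibility: uRv
Branch closes: r and ¬r both at v.
Every branch of the negation's tableau closes; the branch above is one of them.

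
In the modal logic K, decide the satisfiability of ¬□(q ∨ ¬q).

1. ¬□(q ∨ ¬q), 0
2. ¬(q ∨ ¬q), 1
3. ¬q, 1
4. q, 1
Accessibility: 0R1
Branch closes: q and ¬q both at 1.
Every branch closes; the branch above is one of them.

Unsatisfiable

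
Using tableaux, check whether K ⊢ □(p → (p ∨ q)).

Yes, valid

Tableau for the negation ¬□(p → (p ∨ q)):
1. ¬□(p → (p ∨ q)), 0
2. ¬(p → (p ∨ q)), 1   [¬□-rule on 1: fresh world 1, 0R1]
3. p, 1   [¬→-rule on 2]
4. ¬(p ∨ q), 1   [¬→-rule on 2]
5. ¬p, 1   [¬∨-rule on 4]
6. ¬q, 1   [¬∨-rule on 4]
Accessibility: 0R1
Branch closes: p and ¬p both at 1.
Every branch of the negation's tableau closes; the branch above is one of them.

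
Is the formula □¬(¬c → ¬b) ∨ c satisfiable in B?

Satisfiable

1. □¬(¬c → ¬b) ∨ c, u
2. c, u
Accessibility: uRu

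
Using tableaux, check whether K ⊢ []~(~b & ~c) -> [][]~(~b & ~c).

Tableau for the negation ~([]~(~b & ~c) -> [][]~(~b & ~c)):
1. ~([]~(~b & ~c) -> [][]~(~b & ~c)), w0
2. []~(~b & ~c), w0
3. ~[][]~(~b & ~c), w0
4. ~[]~(~b & ~c), w1
5. ~(~b & ~c), w1
6. c, w1
7. ~b & ~c, w2
8. ~b, w2
9. ~c, w2
Accessibility: w0Rw1, w1Rw2
The negation has an open branch (countermodel exists).

Not valid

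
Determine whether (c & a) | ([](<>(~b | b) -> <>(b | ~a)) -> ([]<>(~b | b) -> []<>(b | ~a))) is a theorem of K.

Yes, valid

Tableau for the negation ~((c & a) | ([](<>(~b | b) -> <>(b | ~a)) -> ([]<>(~b | b) -> []<>(b | ~a)))):
1. ~((c & a) | ([](<>(~b | b) -> <>(b | ~a)) -> ([]<>(~b | b) -> []<>(b | ~a)))), u
2. ~(c & a), u
3. ~([](<>(~b | b) -> <>(b | ~a)) -> ([]<>(~b | b) -> []<>(b | ~a))), u
4. [](<>(~b | b) -> <>(b | ~a)), u
5. ~([]<>(~b | b) -> []<>(b | ~a)), u
6. []<>(~b | b), u
7. ~[]<>(b | ~a), u
8. ~a, u
9. ~<>(b | ~a), v
10. <>(~b | b) -> <>(b | ~a), v
11. <>(~b | b), v
12. <>(b | ~a), v
13. ~b | b, w
14. ~(b | ~a), w
15. ~b, w
16. a, w
17. b | ~a, x
18. ~(b | ~a), x
19. ~b, x
20. a, x
21. ~a, x
Accessibility: uRv, vRw, vRx
Branch closes: a and ~a both at x.
All branches of the negation close; one closing branch shown above.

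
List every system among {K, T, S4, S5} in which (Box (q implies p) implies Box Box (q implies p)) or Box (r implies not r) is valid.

T-tableau for the negation not ((Box (q implies p) implies Box Box (q implies p)) or Box (r implies not r)):
1. not ((Box (q implies p) implies Box Box (q implies p)) or Box (r implies not r)), 0
2. not (Box (q implies p) implies Box Box (q implies p)), 0
3. not Box (r implies not r), 0
4. Box (q implies p), 0
5. not Box Box (q implies p), 0
6. q implies p, 0
7. p, 0
8. not (r implies not r), 1
9. r, 1
10. q implies p, 1
11. p, 1
12. not Box (q implies p), 2
13. q implies p, 2
14. p, 2
15. not (q implies p), 3
16. q, 3
17. not p, 3
Accessibility: 0R0, 0R1, 0R2, 1R1, 2R2, 2R3, 3R3
Complete open branch: countermodel on a T-frame, so not valid in T, nor in K (the same frame is also a K-frame).
S4-tableau for the negation not ((Box (q implies p) implies Box Box (q implies p)) or Box (r implies not r)):
1. not ((Box (q implies p) implies Box Box (q implies p)) or Box (r implies not r)), 0
2. not (Box (q implies p) implies Box Box (q implies p)), 0
3. not Box (r implies not r), 0
4. Box (q implies p), 0
5. not Box Box (q implies p), 0
6. q implies p, 0
7. p, 0
8. not (r implies not r), 1
9. r, 1
10. q implies p, 1
11. p, 1
12. not Box (q implies p), 2
13. q implies p, 2
14. p, 2
15. not (q implies p), 3
16. q, 3
17. not p, 3
18. q implies p, 3
19. p, 3
Accessibility: 0R0, 0R1, 0R2, 0R3, 1R1, 2R2, 2R3, 3R3
Branch closes: p and not p both at 3.
Every branch closes (one shown): valid in S4, hence also in S5 (every theorem of S4 is a theorem of S5).

S4, S5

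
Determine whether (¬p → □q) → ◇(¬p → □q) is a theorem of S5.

Tableau for the negation ¬((¬p → □q) → ◇(¬p → □q)):
1. ¬((¬p → □q) → ◇(¬p → □q)), u
2. ¬p → □q, u   [¬→-rule on 1]
3. ¬◇(¬p → □q), u   [¬→-rule on 1]
4. ¬(¬p → □q), u   [¬◇-rule on 3 via uRu]
5. ¬p, u   [¬→-rule on 4]
6. ¬□q, u   [¬→-rule on 4]
7. □q, u   [→-rule on 2 (branches; this branch)]
8. q, u   [□-rule on 7 via uRu]
9. ¬q, v   [¬□-rule on 6: fresh world v, uRv]
10. ¬(¬p → □q), v   [¬◇-rule on 3 via uRv]
11. ¬p, v   [¬→-rule on 10]
12. ¬□q, v   [¬→-rule on 10]
13. q, v   [□-rule on 7 via uRv]
Accessibility: uRu, uRv, vRu, vRv
Branch closes: q and ¬q both at v.
All branches of the negation close; one closing branch shown above.

Valid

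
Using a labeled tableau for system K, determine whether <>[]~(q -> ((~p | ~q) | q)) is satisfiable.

Satisfiable (open branch found)

1. <>[]~(q -> ((~p | ~q) | q)), w0
2. []~(q -> ((~p | ~q) | q)), w1
Accessibility: w0Rw1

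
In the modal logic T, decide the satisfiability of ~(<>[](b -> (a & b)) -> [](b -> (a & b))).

1. ~(<>[](b -> (a & b)) -> [](b -> (a & b))), u
2. <>[](b -> (a & b)), u
3. ~[](b -> (a & b)), u
4. [](b -> (a & b)), v
5. b -> (a & b), v
6. a & b, v
7. a, v
8. b, v
9. ~(b -> (a & b)), w
10. b, w
11. ~(a & b), w
12. ~a, w
Accessibility: uRu, uRv, uRw, vRv, wRw

Yes, satisfiable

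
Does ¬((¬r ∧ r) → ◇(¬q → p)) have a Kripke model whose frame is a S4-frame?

1. ¬((¬r ∧ r) → ◇(¬q → p)), w0
2. ¬r ∧ r, w0   [¬→-rule on 1]
3. ¬◇(¬q → p), w0   [¬→-rule on 1]
4. ¬r, w0   [∧-rule on 2]
5. r, w0   [∧-rule on 2]
Accessibility: w0Rw0
Branch closes: r and ¬r both at w0.
Every branch closes; the branch above is one of them.

Unsatisfiable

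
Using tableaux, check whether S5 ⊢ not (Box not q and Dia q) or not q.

Tableau for the negation not (not (Box not q and Dia q) or not q):
1. not (not (Box not q and Dia q) or not q), w0
2. Box not q and Dia q, w0
3. q, w0
4. Box not q, w0
5. Dia q, w0
6. not q, w0
Accessibility: w0Rw0
Branch closes: q and not q both at w0.
Every branch of the negation's tableau closes; the branch above is one of them.

Valid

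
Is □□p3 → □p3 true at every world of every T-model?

Valid in T

Tableau for the negation ¬(□□p3 → □p3):
1. ¬(□□p3 → □p3), u
2. □□p3, u
3. ¬□p3, u
4. □p3, u
5. p3, u
6. ¬p3, v
7. □p3, v
8. p3, v
Accessibility: uRu, uRv, vRv
Branch closes: p3 and ¬p3 both at v.
Every branch of the negation's tableau closes; the branch above is one of them.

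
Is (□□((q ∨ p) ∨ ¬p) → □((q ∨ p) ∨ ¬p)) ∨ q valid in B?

Valid in B

Tableau for the negation ¬((□□((q ∨ p) ∨ ¬p) → □((q ∨ p) ∨ ¬p)) ∨ q):
1. ¬((□□((q ∨ p) ∨ ¬p) → □((q ∨ p) ∨ ¬p)) ∨ q), 0
2. ¬(□□((q ∨ p) ∨ ¬p) → □((q ∨ p) ∨ ¬p)), 0
3. ¬q, 0
4. □□((q ∨ p) ∨ ¬p), 0
5. ¬□((q ∨ p) ∨ ¬p), 0
6. □((q ∨ p) ∨ ¬p), 0
7. (q ∨ p) ∨ ¬p, 0
8. q ∨ p, 0
9. p, 0
10. ¬((q ∨ p) ∨ ¬p), 1
11. ¬(q ∨ p), 1
12. p, 1
13. ¬q, 1
14. ¬p, 1
Accessibility: 0R0, 0R1, 1R0, 1R1
Branch closes: p and ¬p both at 1.
Every branch of the negation's tableau closes; the branch above is one of them.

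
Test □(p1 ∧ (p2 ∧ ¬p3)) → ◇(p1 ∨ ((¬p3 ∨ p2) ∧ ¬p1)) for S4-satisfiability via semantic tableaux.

Satisfiable (open branch found)

1. □(p1 ∧ (p2 ∧ ¬p3)) → ◇(p1 ∨ ((¬p3 ∨ p2) ∧ ¬p1)), 0
2. ◇(p1 ∨ ((¬p3 ∨ p2) ∧ ¬p1)), 0
3. p1 ∨ ((¬p3 ∨ p2) ∧ ¬p1), 1
4. (¬p3 ∨ p2) ∧ ¬p1, 1
5. ¬p3 ∨ p2, 1
6. ¬p1, 1
7. p2, 1
Accessibility: 0R0, 0R1, 1R1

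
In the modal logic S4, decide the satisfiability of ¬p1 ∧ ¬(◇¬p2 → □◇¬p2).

1. ¬p1 ∧ ¬(◇¬p2 → □◇¬p2), w0
2. ¬p1, w0
3. ¬(◇¬p2 → □◇¬p2), w0
4. ◇¬p2, w0
5. ¬□◇¬p2, w0
6. ¬p2, w1
7. ¬◇¬p2, w2
8. p2, w2
Accessibility: w0Rw0, w0Rw1, w0Rw2, w1Rw1, w2Rw2

Satisfiable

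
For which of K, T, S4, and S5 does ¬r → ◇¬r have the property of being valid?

T, S4, S5

T-tableau for the negation ¬(¬r → ◇¬r):
1. ¬(¬r → ◇¬r), u
2. ¬r, u
3. ¬◇¬r, u
4. r, u
Accessibility: uRu
Branch closes: r and ¬r both at u.
Every branch closes (one shown): valid in T, hence also in S4, S5 (every theorem of T is a theorem of S4 and S5).
K-tableau for the negation ¬(¬r → ◇¬r):
1. ¬(¬r → ◇¬r), u
2. ¬r, u
3. ¬◇¬r, u
Complete open branch: countermodel on a K-frame, so not valid in K.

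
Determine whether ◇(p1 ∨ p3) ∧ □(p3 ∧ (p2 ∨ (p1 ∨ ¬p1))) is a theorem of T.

Invalid (countermodel exists)

Tableau for the negation ¬(◇(p1 ∨ p3) ∧ □(p3 ∧ (p2 ∨ (p1 ∨ ¬p1)))):
1. ¬(◇(p1 ∨ p3) ∧ □(p3 ∧ (p2 ∨ (p1 ∨ ¬p1)))), 0
2. ¬□(p3 ∧ (p2 ∨ (p1 ∨ ¬p1))), 0
3. ¬(p3 ∧ (p2 ∨ (p1 ∨ ¬p1))), 1
4. ¬p3, 1
Accessibility: 0R0, 0R1, 1R1
The negation has an open branch (countermodel exists).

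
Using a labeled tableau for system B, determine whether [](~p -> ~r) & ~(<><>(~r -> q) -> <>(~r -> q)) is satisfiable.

Satisfiable

1. [](~p -> ~r) & ~(<><>(~r -> q) -> <>(~r -> q)), u
2. [](~p -> ~r), u
3. ~(<><>(~r -> q) -> <>(~r -> q)), u
4. <><>(~r -> q), u
5. ~<>(~r -> q), u
6. ~p -> ~r, u
7. ~(~r -> q), u
8. ~r, u
9. ~q, u
10. <>(~r -> q), v
11. ~p -> ~r, v
12. ~(~r -> q), v
13. ~r, v
14. ~q, v
15. ~r -> q, w
16. q, w
Accessibility: uRu, uRv, vRu, vRv, vRw, wRv, wRw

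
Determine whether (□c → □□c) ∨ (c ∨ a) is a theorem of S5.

Tableau for the negation ¬((□c → □□c) ∨ (c ∨ a)):
1. ¬((□c → □□c) ∨ (c ∨ a)), u
2. ¬(□c → □□c), u
3. ¬(c ∨ a), u
4. □c, u
5. ¬□□c, u
6. ¬c, u
7. ¬a, u
8. c, u
Accessibility: uRu
Branch closes: c and ¬c both at u.
All branches of the negation close; one closing branch shown above.

Valid in S5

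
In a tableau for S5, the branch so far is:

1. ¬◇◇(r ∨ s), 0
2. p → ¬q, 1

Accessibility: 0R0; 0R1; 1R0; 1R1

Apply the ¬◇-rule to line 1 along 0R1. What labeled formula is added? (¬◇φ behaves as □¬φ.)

¬◇(r ∨ s), 1

¬◇φ behaves as □¬φ: propagate the negated body to each accessible world.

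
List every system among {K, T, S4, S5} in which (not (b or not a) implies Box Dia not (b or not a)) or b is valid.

S5-tableau for the negation not ((not (b or not a) implies Box Dia not (b or not a)) or b):
1. not ((not (b or not a) implies Box Dia not (b or not a)) or b), u
2. not (not (b or not a) implies Box Dia not (b or not a)), u
3. not b, u
4. not (b or not a), u
5. not Box Dia not (b or not a), u
6. a, u
7. not Dia not (b or not a), v
8. b or not a, u
9. b or not a, v
10. not a, u
Accessibility: uRu, uRv, vRu, vRv
Branch closes: a and not a both at u.
Every branch closes (one shown): valid in S5.
S4-tableau for the negation not ((not (b or not a) implies Box Dia not (b or not a)) or b):
1. not ((not (b or not a) implies Box Dia not (b or not a)) or b), u
2. not (not (b or not a) implies Box Dia not (b or not a)), u
3. not b, u
4. not (b or not a), u
5. not Box Dia not (b or not a), u
6. a, u
7. not Dia not (b or not a), v
8. b or not a, v
9. not a, v
Accessibility: uRu, uRv, vRv
Complete open branch: countermodel on an S4-frame, so not valid in S4, nor in K, T (the same frame is also a K-frame and a T-frame).

S5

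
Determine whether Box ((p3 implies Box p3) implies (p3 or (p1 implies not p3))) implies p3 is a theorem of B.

Tableau for the negation not (Box ((p3 implies Box p3) implies (p3 or (p1 implies not p3))) implies p3):
1. not (Box ((p3 implies Box p3) implies (p3 or (p1 implies not p3))) implies p3), 0
2. Box ((p3 implies Box p3) implies (p3 or (p1 implies not p3))), 0
3. not p3, 0
4. (p3 implies Box p3) implies (p3 or (p1 implies not p3)), 0
5. p3 or (p1 implies not p3), 0
6. p1 implies not p3, 0
Accessibility: 0R0
The negation has an open branch (countermodel exists).

Invalid (countermodel exists)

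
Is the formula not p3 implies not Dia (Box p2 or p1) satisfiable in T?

1. not p3 implies not Dia (Box p2 or p1), 0
2. not Dia (Box p2 or p1), 0
3. not (Box p2 or p1), 0
4. not Box p2, 0
5. not p1, 0
6. not p2, 1
7. not (Box p2 or p1), 1
8. not Box p2, 1
9. not p1, 1
10. not p2, 2
Accessibility: 0R0, 0R1, 1R1, 1R2, 2R2

Satisfiable (open branch found)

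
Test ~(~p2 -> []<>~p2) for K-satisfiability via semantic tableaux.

Yes, satisfiable

1. ~(~p2 -> []<>~p2), u
2. ~p2, u   [~->-rule on 1]
3. ~[]<>~p2, u   [~->-rule on 1]
4. ~<>~p2, v   [~[]-rule on 3: fresh world v, uRv]
Accessibility: uRv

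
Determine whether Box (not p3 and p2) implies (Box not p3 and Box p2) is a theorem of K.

Yes, valid

Tableau for the negation not (Box (not p3 and p2) implies (Box not p3 and Box p2)):
1. not (Box (not p3 and p2) implies (Box not p3 and Box p2)), 0
2. Box (not p3 and p2), 0
3. not (Box not p3 and Box p2), 0
4. not Box p2, 0
5. not p2, 1
6. not p3 and p2, 1
7. not p3, 1
8. p2, 1
Accessibility: 0R1
Branch closes: p2 and not p2 both at 1.
Every branch of the negation's tableau closes; the branch above is one of them.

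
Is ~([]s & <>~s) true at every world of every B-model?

Valid in B

Tableau for the negation []s & <>~s:
1. []s & <>~s, u
2. []s, u
3. <>~s, u
4. s, u
5. ~s, v
6. s, v
Accessibility: uRu, uRv, vRu, vRv
Branch closes: s and ~s both at v.
All branches of the negation close; one closing branch shown above.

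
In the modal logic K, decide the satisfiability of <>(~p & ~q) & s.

Satisfiable (open branch found)

1. <>(~p & ~q) & s, 0
2. <>(~p & ~q), 0
3. s, 0
4. ~p & ~q, 1
5. ~p, 1
6. ~q, 1
Accessibility: 0R1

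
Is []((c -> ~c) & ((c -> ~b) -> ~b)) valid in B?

No, not valid

Tableau for the negation ~[]((c -> ~c) & ((c -> ~b) -> ~b)):
1. ~[]((c -> ~c) & ((c -> ~b) -> ~b)), u
2. ~((c -> ~c) & ((c -> ~b) -> ~b)), v   [~[]-rule on 1: fresh world v, uRv]
3. ~((c -> ~b) -> ~b), v   [~&-rule on 2 (branches; this branch)]
4. c -> ~b, v   [~->-rule on 3]
5. b, v   [~->-rule on 3]
6. ~c, v   [->-rule on 4 (branches; this branch)]
Accessibility: uRu, uRv, vRu, vRv
The negation has an open branch (countermodel exists).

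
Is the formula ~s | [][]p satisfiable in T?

Satisfiable (open branch found)

1. ~s | [][]p, u
2. [][]p, u
3. []p, u
4. p, u
Accessibility: uRu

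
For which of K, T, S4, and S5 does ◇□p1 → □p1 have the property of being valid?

S4-tableau for the negation ¬(◇□p1 → □p1):
1. ¬(◇□p1 → □p1), 0
2. ◇□p1, 0
3. ¬□p1, 0
4. □p1, 1
5. p1, 1
6. ¬p1, 2
Accessibility: 0R0, 0R1, 0R2, 1R1, 2R2
Complete open branch: countermodel on an S4-frame, so not valid in S4, nor in K, T (the same frame is also a K-frame and a T-frame).
S5-tableau for the negation ¬(◇□p1 → □p1):
1. ¬(◇□p1 → □p1), 0
2. ◇□p1, 0
3. ¬□p1, 0
4. □p1, 1
5. p1, 0
6. p1, 1
7. ¬p1, 2
8. p1, 2
Accessibility: 0R0, 0R1, 0R2, 1R0, 1R1, 1R2, 2R0, 2R1, 2R2
Branch closes: p1 and ¬p1 both at 2.
Every branch closes (one shown): valid in S5.

S5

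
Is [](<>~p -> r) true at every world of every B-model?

Tableau for the negation ~[](<>~p -> r):
1. ~[](<>~p -> r), 0
2. ~(<>~p -> r), 1
3. <>~p, 1
4. ~r, 1
5. ~p, 2
Accessibility: 0R0, 0R1, 1R0, 1R1, 1R2, 2R1, 2R2
The negation has an open branch (countermodel exists).

Not valid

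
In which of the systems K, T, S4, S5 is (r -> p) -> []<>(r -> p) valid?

S5-tableau for the negation ~((r -> p) -> []<>(r -> p)):
1. ~((r -> p) -> []<>(r -> p)), 0
2. r -> p, 0
3. ~[]<>(r -> p), 0
4. p, 0
5. ~<>(r -> p), 1
6. ~(r -> p), 0
7. r, 0
8. ~p, 0
Accessibility: 0R0, 0R1, 1R0, 1R1
Branch closes: p and ~p both at 0.
Every branch closes (one shown): valid in S5.
S4-tableau for the negation ~((r -> p) -> []<>(r -> p)):
1. ~((r -> p) -> []<>(r -> p)), 0
2. r -> p, 0
3. ~[]<>(r -> p), 0
4. p, 0
5. ~<>(r -> p), 1
6. ~(r -> p), 1
7. r, 1
8. ~p, 1
Accessibility: 0R0, 0R1, 1R1
Complete open branch: countermodel on an S4-frame, so not valid in S4, nor in K, T (the same frame is also a K-frame and a T-frame).

S5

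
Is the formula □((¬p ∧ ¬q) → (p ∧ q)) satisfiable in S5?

Satisfiable

1. □((¬p ∧ ¬q) → (p ∧ q)), w0
2. (¬p ∧ ¬q) → (p ∧ q), w0
3. p ∧ q, w0
4. p, w0
5. q, w0
Accessibility: w0Rw0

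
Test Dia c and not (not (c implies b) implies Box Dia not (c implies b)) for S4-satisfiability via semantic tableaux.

1. Dia c and not (not (c implies b) implies Box Dia not (c implies b)), w0
2. Dia c, w0
3. not (not (c implies b) implies Box Dia not (c implies b)), w0
4. not (c implies b), w0
5. not Box Dia not (c implies b), w0
6. c, w0
7. not b, w0
8. c, w1
9. not Dia not (c implies b), w2
10. c implies b, w2
11. b, w2
Accessibility: w0Rw0, w0Rw1, w0Rw2, w1Rw1, w2Rw2

Satisfiable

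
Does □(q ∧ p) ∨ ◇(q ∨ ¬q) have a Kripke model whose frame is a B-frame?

1. □(q ∧ p) ∨ ◇(q ∨ ¬q), 0
2. ◇(q ∨ ¬q), 0
3. q ∨ ¬q, 1
4. ¬q, 1
Accessibility: 0R0, 0R1, 1R0, 1R1

Satisfiable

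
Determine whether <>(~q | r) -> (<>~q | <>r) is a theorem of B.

Tableau for the negation ~(<>(~q | r) -> (<>~q | <>r)):
1. ~(<>(~q | r) -> (<>~q | <>r)), 0
2. <>(~q | r), 0
3. ~(<>~q | <>r), 0
4. ~<>~q, 0
5. ~<>r, 0
6. q, 0
7. ~r, 0
8. ~q | r, 1
9. q, 1
10. ~r, 1
11. r, 1
Accessibility: 0R0, 0R1, 1R0, 1R1
Branch closes: r and ~r both at 1.
All branches of the negation close; one closing branch shown above.

Valid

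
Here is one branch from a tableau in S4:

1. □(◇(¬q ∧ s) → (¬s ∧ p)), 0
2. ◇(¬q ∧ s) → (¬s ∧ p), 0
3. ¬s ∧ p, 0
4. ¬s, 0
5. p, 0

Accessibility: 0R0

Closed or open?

Not closed

No world carries both an atom and its negation.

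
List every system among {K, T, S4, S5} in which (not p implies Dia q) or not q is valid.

T, S4, S5

T-tableau for the negation not ((not p implies Dia q) or not q):
1. not ((not p implies Dia q) or not q), u
2. not (not p implies Dia q), u   [neg-or-rule on 1]
3. q, u   [neg-or-rule on 1]
4. not p, u   [neg-implies-rule on 2]
5. not Dia q, u   [neg-implies-rule on 2]
6. not q, u   [neg-Dia-rule on 5 via uRu]
Accessibility: uRu
Branch closes: q and not q both at u.
Every branch closes (one shown): valid in T, hence also in S4, S5 (every theorem of T is a theorem of S4 and S5).
K-tableau for the negation not ((not p implies Dia q) or not q):
1. not ((not p implies Dia q) or not q), u
2. not (not p implies Dia q), u   [neg-or-rule on 1]
3. q, u   [neg-or-rule on 1]
4. not p, u   [neg-implies-rule on 2]
5. not Dia q, u   [neg-implies-rule on 2]
Complete open branch: countermodel on a K-frame, so not valid in K.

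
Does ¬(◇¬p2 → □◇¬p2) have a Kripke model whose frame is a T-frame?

Yes, satisfiable

1. ¬(◇¬p2 → □◇¬p2), w0
2. ◇¬p2, w0   [¬→-rule on 1]
3. ¬□◇¬p2, w0   [¬→-rule on 1]
4. ¬p2, w1   [◇-rule on 2: fresh world w1, w0Rw1]
5. ¬◇¬p2, w2   [¬□-rule on 3: fresh world w2, w0Rw2]
6. p2, w2   [¬◇-rule on 5 via w2Rw2]
Accessibility: w0Rw0, w0Rw1, w0Rw2, w1Rw1, w2Rw2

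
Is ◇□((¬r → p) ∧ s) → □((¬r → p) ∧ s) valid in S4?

Tableau for the negation ¬(◇□((¬r → p) ∧ s) → □((¬r → p) ∧ s)):
1. ¬(◇□((¬r → p) ∧ s) → □((¬r → p) ∧ s)), w0
2. ◇□((¬r → p) ∧ s), w0
3. ¬□((¬r → p) ∧ s), w0
4. □((¬r → p) ∧ s), w1
5. (¬r → p) ∧ s, w1
6. ¬r → p, w1
7. s, w1
8. p, w1
9. ¬((¬r → p) ∧ s), w2
10. ¬s, w2
Accessibility: w0Rw0, w0Rw1, w0Rw2, w1Rw1, w2Rw2
The negation has an open branch (countermodel exists).

Invalid (countermodel exists)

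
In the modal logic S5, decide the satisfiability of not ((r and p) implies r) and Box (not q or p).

Unsatisfiable (every branch closes)

1. not ((r and p) implies r) and Box (not q or p), w0
2. not ((r and p) implies r), w0
3. Box (not q or p), w0
4. r and p, w0
5. not r, w0
6. r, w0
7. p, w0
Accessibility: w0Rw0
Branch closes: r and not r both at w0.
(One branch shown.) All branches close.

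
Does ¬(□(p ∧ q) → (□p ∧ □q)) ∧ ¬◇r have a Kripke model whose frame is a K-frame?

Unsatisfiable

1. ¬(□(p ∧ q) → (□p ∧ □q)) ∧ ¬◇r, u
2. ¬(□(p ∧ q) → (□p ∧ □q)), u
3. ¬◇r, u
4. □(p ∧ q), u
5. ¬(□p ∧ □q), u
6. ¬□q, u
7. ¬q, v
8. ¬r, v
9. p ∧ q, v
10. p, v
11. q, v
Accessibility: uRv
Branch closes: q and ¬q both at v.
(One branch shown.) All branches close.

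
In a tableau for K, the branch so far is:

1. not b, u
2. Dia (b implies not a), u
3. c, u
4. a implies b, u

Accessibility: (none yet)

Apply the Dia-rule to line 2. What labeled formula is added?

a fresh world v with uRv, and b implies not a at v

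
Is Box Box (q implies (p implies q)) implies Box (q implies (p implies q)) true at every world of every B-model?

Yes, valid

Tableau for the negation not (Box Box (q implies (p implies q)) implies Box (q implies (p implies q))):
1. not (Box Box (q implies (p implies q)) implies Box (q implies (p implies q))), 0
2. Box Box (q implies (p implies q)), 0
3. not Box (q implies (p implies q)), 0
4. Box (q implies (p implies q)), 0
5. q implies (p implies q), 0
6. p implies q, 0
7. q, 0
8. not (q implies (p implies q)), 1
9. q, 1
10. not (p implies q), 1
11. p, 1
12. not q, 1
Accessibility: 0R0, 0R1, 1R0, 1R1
Branch closes: q and not q both at 1.
Every branch of the negation's tableau closes; the branch above is one of them.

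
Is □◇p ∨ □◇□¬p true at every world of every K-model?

Invalid (countermodel exists)

Tableau for the negation ¬(□◇p ∨ □◇□¬p):
1. ¬(□◇p ∨ □◇□¬p), 0
2. ¬□◇p, 0
3. ¬□◇□¬p, 0
4. ¬◇p, 1
5. ¬◇□¬p, 2
Accessibility: 0R1, 0R2
The negation has an open branch (countermodel exists).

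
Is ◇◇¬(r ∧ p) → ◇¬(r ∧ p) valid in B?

Tableau for the negation ¬(◇◇¬(r ∧ p) → ◇¬(r ∧ p)):
1. ¬(◇◇¬(r ∧ p) → ◇¬(r ∧ p)), w0
2. ◇◇¬(r ∧ p), w0
3. ¬◇¬(r ∧ p), w0
4. r ∧ p, w0
5. r, w0
6. p, w0
7. ◇¬(r ∧ p), w1
8. r ∧ p, w1
9. r, w1
10. p, w1
11. ¬(r ∧ p), w2
12. ¬p, w2
Accessibility: w0Rw0, w0Rw1, w1Rw0, w1Rw1, w1Rw2, w2Rw1, w2Rw2
The negation has an open branch (countermodel exists).

No, not valid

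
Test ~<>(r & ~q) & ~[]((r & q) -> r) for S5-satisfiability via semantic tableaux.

1. ~<>(r & ~q) & ~[]((r & q) -> r), 0
2. ~<>(r & ~q), 0   [&-rule on 1]
3. ~[]((r & q) -> r), 0   [&-rule on 1]
4. ~(r & ~q), 0   [~<>-rule on 2 via 0R0]
5. q, 0   [~&-rule on 4 (branches; this branch)]
6. ~((r & q) -> r), 1   [~[]-rule on 3: fresh world 1, 0R1]
7. r & q, 1   [~->-rule on 6]
8. ~r, 1   [~->-rule on 6]
9. r, 1   [&-rule on 7]
10. q, 1   [&-rule on 7]
Accessibility: 0R0, 0R1, 1R0, 1R1
Branch closes: r and ~r both at 1.
All branches of the tableau close; one closing branch shown above.

Unsatisfiable (every branch closes)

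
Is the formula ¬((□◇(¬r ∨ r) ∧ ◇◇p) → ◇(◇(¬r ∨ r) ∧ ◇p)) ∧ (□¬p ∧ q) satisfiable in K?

1. ¬((□◇(¬r ∨ r) ∧ ◇◇p) → ◇(◇(¬r ∨ r) ∧ ◇p)) ∧ (□¬p ∧ q), u
2. ¬((□◇(¬r ∨ r) ∧ ◇◇p) → ◇(◇(¬r ∨ r) ∧ ◇p)), u
3. □¬p ∧ q, u
4. □◇(¬r ∨ r) ∧ ◇◇p, u
5. ¬◇(◇(¬r ∨ r) ∧ ◇p), u
6. □¬p, u
7. q, u
8. □◇(¬r ∨ r), u
9. ◇◇p, u
10. ◇p, v
11. ¬(◇(¬r ∨ r) ∧ ◇p), v
12. ¬p, v
13. ◇(¬r ∨ r), v
14. ¬◇(¬r ∨ r), v
15. p, w
16. ¬(¬r ∨ r), w
17. r, w
18. ¬r, w
Accessibility: uRv, vRw
Branch closes: r and ¬r both at w.
(One branch shown.) All branches close.

Unsatisfiable (every branch closes)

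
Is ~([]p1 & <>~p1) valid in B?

Tableau for the negation []p1 & <>~p1:
1. []p1 & <>~p1, u
2. []p1, u
3. <>~p1, u
4. p1, u
5. ~p1, v
6. p1, v
Accessibility: uRu, uRv, vRu, vRv
Branch closes: p1 and ~p1 both at v.
All branches of the negation close; one closing branch shown above.

Valid in B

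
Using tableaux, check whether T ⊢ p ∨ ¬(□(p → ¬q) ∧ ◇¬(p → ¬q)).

Tableau for the negation ¬(p ∨ ¬(□(p → ¬q) ∧ ◇¬(p → ¬q))):
1. ¬(p ∨ ¬(□(p → ¬q) ∧ ◇¬(p → ¬q))), u
2. ¬p, u   [¬∨-rule on 1]
3. □(p → ¬q) ∧ ◇¬(p → ¬q), u   [¬∨-rule on 1]
4. □(p → ¬q), u   [∧-rule on 3]
5. ◇¬(p → ¬q), u   [∧-rule on 3]
6. p → ¬q, u   [□-rule on 4 via uRu]
7. ¬q, u   [→-rule on 6 (branches; this branch)]
8. ¬(p → ¬q), v   [◇-rule on 5: fresh world v, uRv]
9. p, v   [¬→-rule on 8]
10. q, v   [¬→-rule on 8]
11. p → ¬q, v   [□-rule on 4 via uRv]
12. ¬q, v   [→-rule on 11 (branches; this branch)]
Accessibility: uRu, uRv, vRv
Branch closes: q and ¬q both at v.
All branches of the negation close; one closing branch shown above.

Valid in T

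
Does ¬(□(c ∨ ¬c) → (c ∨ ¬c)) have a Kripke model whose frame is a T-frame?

Unsatisfiable (every branch closes)

1. ¬(□(c ∨ ¬c) → (c ∨ ¬c)), u
2. □(c ∨ ¬c), u
3. ¬(c ∨ ¬c), u
4. ¬c, u
5. c, u
Accessibility: uRu
Branch closes: c and ¬c both at u.
(One branch shown.) All branches close.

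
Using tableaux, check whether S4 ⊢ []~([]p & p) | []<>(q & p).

Tableau for the negation ~([]~([]p & p) | []<>(q & p)):
1. ~([]~([]p & p) | []<>(q & p)), u
2. ~[]~([]p & p), u   [~|-rule on 1]
3. ~[]<>(q & p), u   [~|-rule on 1]
4. []p & p, v   [~[]-rule on 2: fresh world v, uRv]
5. []p, v   [&-rule on 4]
6. p, v   [&-rule on 4]
7. ~<>(q & p), w   [~[]-rule on 3: fresh world w, uRw]
8. ~(q & p), w   [~<>-rule on 7 via wRw]
9. ~p, w   [~&-rule on 8 (branches; this branch)]
Accessibility: uRu, uRv, uRw, vRv, wRw
The negation has an open branch (countermodel exists).

Invalid (countermodel exists)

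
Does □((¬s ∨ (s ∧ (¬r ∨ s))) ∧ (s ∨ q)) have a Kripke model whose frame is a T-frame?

1. □((¬s ∨ (s ∧ (¬r ∨ s))) ∧ (s ∨ q)), u
2. (¬s ∨ (s ∧ (¬r ∨ s))) ∧ (s ∨ q), u
3. ¬s ∨ (s ∧ (¬r ∨ s)), u
4. s ∨ q, u
5. s ∧ (¬r ∨ s), u
6. s, u
7. ¬r ∨ s, u
8. q, u
Accessibility: uRu

Satisfiable (open branch found)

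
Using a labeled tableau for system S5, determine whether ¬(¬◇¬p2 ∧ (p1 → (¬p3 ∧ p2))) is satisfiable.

Satisfiable

1. ¬(¬◇¬p2 ∧ (p1 → (¬p3 ∧ p2))), u
2. ¬(p1 → (¬p3 ∧ p2)), u
3. p1, u
4. ¬(¬p3 ∧ p2), u
5. ¬p2, u
Accessibility: uRu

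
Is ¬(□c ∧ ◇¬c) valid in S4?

Tableau for the negation □c ∧ ◇¬c:
1. □c ∧ ◇¬c, u
2. □c, u   [∧-rule on 1]
3. ◇¬c, u   [∧-rule on 1]
4. c, u   [□-rule on 2 via uRu]
5. ¬c, v   [◇-rule on 3: fresh world v, uRv]
6. c, v   [□-rule on 2 via uRv]
Accessibility: uRu, uRv, vRv
Branch closes: c and ¬c both at v.
All branches of the negation close; one closing branch shown above.

Yes, valid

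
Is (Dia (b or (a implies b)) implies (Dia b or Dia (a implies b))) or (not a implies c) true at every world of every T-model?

Yes, valid

Tableau for the negation not ((Dia (b or (a implies b)) implies (Dia b or Dia (a implies b))) or (not a implies c)):
1. not ((Dia (b or (a implies b)) implies (Dia b or Dia (a implies b))) or (not a implies c)), 0
2. not (Dia (b or (a implies b)) implies (Dia b or Dia (a implies b))), 0
3. not (not a implies c), 0
4. Dia (b or (a implies b)), 0
5. not (Dia b or Dia (a implies b)), 0
6. not a, 0
7. not c, 0
8. not Dia b, 0
9. not Dia (a implies b), 0
10. not b, 0
11. not (a implies b), 0
12. a, 0
Accessibility: 0R0
Branch closes: a and not a both at 0.
Every branch of the negation's tableau closes; the branch above is one of them.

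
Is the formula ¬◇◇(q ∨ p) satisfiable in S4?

1. ¬◇◇(q ∨ p), 0
2. ¬◇(q ∨ p), 0
3. ¬(q ∨ p), 0
4. ¬q, 0
5. ¬p, 0
Accessibility: 0R0

Satisfiable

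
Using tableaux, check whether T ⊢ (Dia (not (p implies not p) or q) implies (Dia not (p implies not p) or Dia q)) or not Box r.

Tableau for the negation not ((Dia (not (p implies not p) or q) implies (Dia not (p implies not p) or Dia q)) or not Box r):
1. not ((Dia (not (p implies not p) or q) implies (Dia not (p implies not p) or Dia q)) or not Box r), u
2. not (Dia (not (p implies not p) or q) implies (Dia not (p implies not p) or Dia q)), u   [neg-or-rule on 1]
3. Box r, u   [neg-or-rule on 1]
4. Dia (not (p implies not p) or q), u   [neg-implies-rule on 2]
5. not (Dia not (p implies not p) or Dia q), u   [neg-implies-rule on 2]
6. not Dia not (p implies not p), u   [neg-or-rule on 5]
7. not Dia q, u   [neg-or-rule on 5]
8. r, u   [Box-rule on 3 via uRu]
9. p implies not p, u   [neg-Dia-rule on 6 via uRu]
10. not q, u   [neg-Dia-rule on 7 via uRu]
11. not p, u   [implies-rule on 9 (branches; this branch)]
12. not (p implies not p) or q, v   [Dia-rule on 4: fresh world v, uRv]
13. r, v   [Box-rule on 3 via uRv]
14. p implies not p, v   [neg-Dia-rule on 6 via uRv]
15. not q, v   [neg-Dia-rule on 7 via uRv]
16. not (p implies not p), v   [or-rule on 12 (branches; this branch)]
17. p, v   [neg-implies-rule on 16]
18. not p, v   [implies-rule on 14 (branches; this branch)]
Accessibility: uRu, uRv, vRv
Branch closes: p and not p both at v.
All branches of the negation close; one closing branch shown above.

Valid in T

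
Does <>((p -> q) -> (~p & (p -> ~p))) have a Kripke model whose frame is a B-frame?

1. <>((p -> q) -> (~p & (p -> ~p))), 0
2. (p -> q) -> (~p & (p -> ~p)), 1
3. ~p & (p -> ~p), 1
4. ~p, 1
5. p -> ~p, 1
Accessibility: 0R0, 0R1, 1R0, 1R1

Yes, satisfiable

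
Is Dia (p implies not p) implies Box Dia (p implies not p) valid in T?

Tableau for the negation not (Dia (p implies not p) implies Box Dia (p implies not p)):
1. not (Dia (p implies not p) implies Box Dia (p implies not p)), w0
2. Dia (p implies not p), w0
3. not Box Dia (p implies not p), w0
4. p implies not p, w1
5. not p, w1
6. not Dia (p implies not p), w2
7. not (p implies not p), w2
8. p, w2
Accessibility: w0Rw0, w0Rw1, w0Rw2, w1Rw1, w2Rw2
The negation has an open branch (countermodel exists).

Not valid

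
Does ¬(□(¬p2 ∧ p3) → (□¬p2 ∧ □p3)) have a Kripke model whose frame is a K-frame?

Unsatisfiable (every branch closes)

1. ¬(□(¬p2 ∧ p3) → (□¬p2 ∧ □p3)), 0
2. □(¬p2 ∧ p3), 0
3. ¬(□¬p2 ∧ □p3), 0
4. ¬□p3, 0
5. ¬p3, 1
6. ¬p2 ∧ p3, 1
7. ¬p2, 1
8. p3, 1
Accessibility: 0R1
Branch closes: p3 and ¬p3 both at 1.
All branches of the tableau close; one closing branch shown above.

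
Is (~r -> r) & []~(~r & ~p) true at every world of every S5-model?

No, not valid

Tableau for the negation ~((~r -> r) & []~(~r & ~p)):
1. ~((~r -> r) & []~(~r & ~p)), 0
2. ~[]~(~r & ~p), 0
3. ~r & ~p, 1
4. ~r, 1
5. ~p, 1
Accessibility: 0R0, 0R1, 1R0, 1R1
The negation has an open branch (countermodel exists).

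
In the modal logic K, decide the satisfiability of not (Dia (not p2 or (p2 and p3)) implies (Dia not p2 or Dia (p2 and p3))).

1. not (Dia (not p2 or (p2 and p3)) implies (Dia not p2 or Dia (p2 and p3))), u
2. Dia (not p2 or (p2 and p3)), u
3. not (Dia not p2 or Dia (p2 and p3)), u
4. not Dia not p2, u
5. not Dia (p2 and p3), u
6. not p2 or (p2 and p3), v
7. p2, v
8. not (p2 and p3), v
9. p2 and p3, v
10. p3, v
11. not p3, v
Accessibility: uRv
Branch closes: p3 and not p3 both at v.
Every branch closes; the branch above is one of them.

Unsatisfiable (every branch closes)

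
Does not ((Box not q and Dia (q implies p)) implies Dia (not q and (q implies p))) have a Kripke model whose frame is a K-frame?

1. not ((Box not q and Dia (q implies p)) implies Dia (not q and (q implies p))), w0
2. Box not q and Dia (q implies p), w0   [neg-implies-rule on 1]
3. not Dia (not q and (q implies p)), w0   [neg-implies-rule on 1]
4. Box not q, w0   [and-rule on 2]
5. Dia (q implies p), w0   [and-rule on 2]
6. q implies p, w1   [Dia-rule on 5: fresh world w1, w0Rw1]
7. not (not q and (q implies p)), w1   [neg-Dia-rule on 3 via w0Rw1]
8. not q, w1   [Box-rule on 4 via w0Rw1]
9. p, w1   [implies-rule on 6 (branches; this branch)]
10. not (q implies p), w1   [neg-and-rule on 7 (branches; this branch)]
11. q, w1   [neg-implies-rule on 10]
12. not p, w1   [neg-implies-rule on 10]
Accessibility: w0Rw1
Branch closes: q and not q both at w1.
All branches of the tableau close; one closing branch shown above.

Unsatisfiable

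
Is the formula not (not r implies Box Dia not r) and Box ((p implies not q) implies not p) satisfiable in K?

Yes, satisfiable

1. not (not r implies Box Dia not r) and Box ((p implies not q) implies not p), u
2. not (not r implies Box Dia not r), u
3. Box ((p implies not q) implies not p), u
4. not r, u
5. not Box Dia not r, u
6. not Dia not r, v
7. (p implies not q) implies not p, v
8. not p, v
Accessibility: uRv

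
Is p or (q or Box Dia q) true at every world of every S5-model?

Not valid

Tableau for the negation not (p or (q or Box Dia q)):
1. not (p or (q or Box Dia q)), u
2. not p, u
3. not (q or Box Dia q), u
4. not q, u
5. not Box Dia q, u
6. not Dia q, v
7. not q, v
Accessibility: uRu, uRv, vRu, vRv
The negation has an open branch (countermodel exists).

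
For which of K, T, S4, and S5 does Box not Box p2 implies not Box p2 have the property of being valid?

T-tableau for the negation not (Box not Box p2 implies not Box p2):
1. not (Box not Box p2 implies not Box p2), 0
2. Box not Box p2, 0
3. Box p2, 0
4. not Box p2, 0
5. p2, 0
6. not p2, 1
7. not Box p2, 1
8. p2, 1
Accessibility: 0R0, 0R1, 1R1
Branch closes: p2 and not p2 both at 1.
Every branch closes (one shown): valid in T, hence also in S4, S5 (every theorem of T is a theorem of S4 and S5).
K-tableau for the negation not (Box not Box p2 implies not Box p2):
1. not (Box not Box p2 implies not Box p2), 0
2. Box not Box p2, 0
3. Box p2, 0
Complete open branch: countermodel on a K-frame, so not valid in K.

T, S4, S5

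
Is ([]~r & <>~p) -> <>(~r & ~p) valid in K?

Tableau for the negation ~(([]~r & <>~p) -> <>(~r & ~p)):
1. ~(([]~r & <>~p) -> <>(~r & ~p)), 0
2. []~r & <>~p, 0   [~->-rule on 1]
3. ~<>(~r & ~p), 0   [~->-rule on 1]
4. []~r, 0   [&-rule on 2]
5. <>~p, 0   [&-rule on 2]
6. ~p, 1   [<>-rule on 5: fresh world 1, 0R1]
7. ~(~r & ~p), 1   [~<>-rule on 3 via 0R1]
8. ~r, 1   [[]-rule on 4 via 0R1]
9. p, 1   [~&-rule on 7 (branches; this branch)]
Accessibility: 0R1
Branch closes: p and ~p both at 1.
All branches of the negation close; one closing branch shown above.

Valid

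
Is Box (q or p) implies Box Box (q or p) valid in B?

No, not valid

Tableau for the negation not (Box (q or p) implies Box Box (q or p)):
1. not (Box (q or p) implies Box Box (q or p)), u
2. Box (q or p), u
3. not Box Box (q or p), u
4. q or p, u
5. p, u
6. not Box (q or p), v
7. q or p, v
8. p, v
9. not (q or p), w
10. not q, w
11. not p, w
Accessibility: uRu, uRv, vRu, vRv, vRw, wRv, wRw
The negation has an open branch (countermodel exists).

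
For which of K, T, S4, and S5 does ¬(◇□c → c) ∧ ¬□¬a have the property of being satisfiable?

K, T, S4

S5-tableau for the formula:
1. ¬(◇□c → c) ∧ ¬□¬a, w0
2. ¬(◇□c → c), w0
3. ¬□¬a, w0
4. ◇□c, w0
5. ¬c, w0
6. a, w1
7. □c, w2
8. c, w0
Accessibility: w0Rw0, w0Rw1, w0Rw2, w1Rw0, w1Rw1, w1Rw2, w2Rw0, w2Rw1, w2Rw2
Branch closes: c and ¬c both at w0.
Every branch closes (one shown): unsatisfiable in S5.
S4-tableau for the formula:
1. ¬(◇□c → c) ∧ ¬□¬a, w0
2. ¬(◇□c → c), w0
3. ¬□¬a, w0
4. ◇□c, w0
5. ¬c, w0
6. a, w1
7. □c, w2
8. c, w2
Accessibility: w0Rw0, w0Rw1, w0Rw2, w1Rw1, w2Rw2
Complete open branch: satisfiable in S4, hence also in K, T (this S4-model is also a K-model and a T-model).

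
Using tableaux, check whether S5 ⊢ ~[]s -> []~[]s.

Tableau for the negation ~(~[]s -> []~[]s):
1. ~(~[]s -> []~[]s), u
2. ~[]s, u
3. ~[]~[]s, u
4. ~s, v
5. []s, w
6. s, u
7. s, v
Accessibility: uRu, uRv, uRw, vRu, vRv, vRw, wRu, wRv, wRw
Branch closes: s and ~s both at v.
All branches of the negation close; one closing branch shown above.

Valid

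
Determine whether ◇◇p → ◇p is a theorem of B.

Tableau for the negation ¬(◇◇p → ◇p):
1. ¬(◇◇p → ◇p), u
2. ◇◇p, u
3. ¬◇p, u
4. ¬p, u
5. ◇p, v
6. ¬p, v
7. p, w
Accessibility: uRu, uRv, vRu, vRv, vRw, wRv, wRw
The negation has an open branch (countermodel exists).

Invalid (countermodel exists)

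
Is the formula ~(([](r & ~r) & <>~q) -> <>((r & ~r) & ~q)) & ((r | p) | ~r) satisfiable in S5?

1. ~(([](r & ~r) & <>~q) -> <>((r & ~r) & ~q)) & ((r | p) | ~r), 0
2. ~(([](r & ~r) & <>~q) -> <>((r & ~r) & ~q)), 0
3. (r | p) | ~r, 0
4. [](r & ~r) & <>~q, 0
5. ~<>((r & ~r) & ~q), 0
6. [](r & ~r), 0
7. <>~q, 0
8. ~((r & ~r) & ~q), 0
9. r & ~r, 0
10. r, 0
11. ~r, 0
Accessibility: 0R0
Branch closes: r and ~r both at 0.
(One branch shown.) All branches close.

Unsatisfiable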